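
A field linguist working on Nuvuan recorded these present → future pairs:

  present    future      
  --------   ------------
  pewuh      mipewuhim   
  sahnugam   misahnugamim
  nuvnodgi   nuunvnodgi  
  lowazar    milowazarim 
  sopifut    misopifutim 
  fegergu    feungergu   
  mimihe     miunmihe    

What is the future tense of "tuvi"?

"tuvi" ends in a vowel. The stems ending in a vowel (nuvnodgi → nuunvnodgi, mimihe → miunmihe, fegergu → feungergu) insert -un- after the first vowel.
So tuvi → tuunvi.

tuunvi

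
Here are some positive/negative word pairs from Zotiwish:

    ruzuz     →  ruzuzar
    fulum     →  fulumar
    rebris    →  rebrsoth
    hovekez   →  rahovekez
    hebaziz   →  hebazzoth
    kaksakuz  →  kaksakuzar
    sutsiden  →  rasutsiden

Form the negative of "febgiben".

hebaziz and hovekez both end in -z yet inflect differently (hebazzoth, rahovekez), so the final letter is not what conditions the rule; the last vowel is.
"febgiben" has last vowel 'e'. The stems whose last vowel is 'e' (sutsiden → rasutsiden, hovekez → rahovekez) add the prefix ra-.
So febgiben → rafebgiben.

rafebgiben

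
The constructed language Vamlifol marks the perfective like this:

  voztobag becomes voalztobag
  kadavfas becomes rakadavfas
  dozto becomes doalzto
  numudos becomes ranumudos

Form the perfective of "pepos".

rapepos

kadavfas and voztobag both have last vowel 'a' yet inflect differently (rakadavfas, voalztobag), so the last vowel is not what conditions the rule; the final letter is.
"pepos" ends in -s. The stems ending in -s (kadavfas → rakadavfas, numudos → ranumudos) add the prefix ra-.
The other pattern: stems ending in -g or -o insert -al- after the first vowel.
So pepos → rapepos.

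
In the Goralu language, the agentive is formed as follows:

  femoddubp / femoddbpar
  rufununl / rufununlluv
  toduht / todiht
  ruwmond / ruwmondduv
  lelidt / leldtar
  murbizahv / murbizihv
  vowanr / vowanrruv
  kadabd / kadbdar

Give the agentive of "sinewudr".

toduht and lelidt both end in -t yet inflect differently (todiht, leldtar), so the final letter is not what conditions the rule; the second-to-last letter is.
"sinewudr" has second-to-last letter 'd'. The one such stem in the data (lelidt → leldtar) deletes the last vowel and adds -ar (as do femoddubp, kadabd), so the same rule applies.
So sinewudr → sinewdrar.

sinewdrar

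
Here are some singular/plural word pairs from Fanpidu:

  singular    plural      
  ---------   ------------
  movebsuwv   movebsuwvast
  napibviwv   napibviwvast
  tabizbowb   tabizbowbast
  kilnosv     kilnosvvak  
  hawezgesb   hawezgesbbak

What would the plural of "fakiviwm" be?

movebsuwv and kilnosv both end in -v yet inflect differently (movebsuwvast, kilnosvvak), so the final letter is not what conditions the rule; the second-to-last letter is.
"fakiviwm" has second-to-last letter 'w'. The stems whose second-to-last letter is 'w' (movebsuwv → movebsuwvast, napibviwv → napibviwvast, tabizbowb → tabizbowbast) add -ast.
The other pattern: stems whose second-to-last letter is 's' double the final consonant and add -ak.
So fakiviwm → fakiviwmast.

fakiviwmast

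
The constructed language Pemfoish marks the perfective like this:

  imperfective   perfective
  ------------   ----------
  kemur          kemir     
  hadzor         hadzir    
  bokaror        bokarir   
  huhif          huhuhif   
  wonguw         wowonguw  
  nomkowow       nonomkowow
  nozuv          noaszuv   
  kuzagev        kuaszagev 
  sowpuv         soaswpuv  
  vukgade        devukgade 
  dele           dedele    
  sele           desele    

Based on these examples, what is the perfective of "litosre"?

"litosre" ends in -e. The stems ending in -e (vukgade → devukgade, dele → dedele, sele → desele) add the prefix de-.
The other patterns: stems ending in -r change the last vowel to 'i'; stems ending in -f or -w repeat the first consonant+vowel as a prefix; stems ending in -v insert -as- after the first vowel.
So litosre → delitosre.

delitosre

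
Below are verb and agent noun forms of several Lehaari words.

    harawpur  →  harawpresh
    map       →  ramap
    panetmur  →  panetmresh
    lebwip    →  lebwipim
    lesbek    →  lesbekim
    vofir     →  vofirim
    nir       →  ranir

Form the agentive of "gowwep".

nir and vofir both end in -r yet inflect differently (ranir, vofirim), so the final letter is not what conditions the rule; the number of vowels is.
"gowwep" has 2 vowels. The stems with 2 vowels (lesbek → lesbekim, vofir → vofirim, lebwip → lebwipim) add -im.
So gowwep → gowwepim.

gowwepim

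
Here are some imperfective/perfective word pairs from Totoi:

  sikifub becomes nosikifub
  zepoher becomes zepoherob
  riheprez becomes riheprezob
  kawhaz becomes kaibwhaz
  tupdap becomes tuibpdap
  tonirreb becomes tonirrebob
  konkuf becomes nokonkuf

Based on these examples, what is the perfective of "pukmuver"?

pukmuverob

"pukmuver" has last vowel 'e'. The stems whose last vowel is 'e' (riheprez → riheprezob, tonirreb → tonirrebob, zepoher → zepoherob) add -ob.
The other patterns: stems whose last vowel is 'u' add the prefix no-; stems whose last vowel is 'a' insert -ib- after the first vowel.
So pukmuver → pukmuverob.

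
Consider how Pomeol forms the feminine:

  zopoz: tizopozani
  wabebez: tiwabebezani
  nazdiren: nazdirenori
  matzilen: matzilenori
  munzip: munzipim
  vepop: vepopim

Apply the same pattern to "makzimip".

makzimipim

wabebez and nazdiren both have last vowel 'e' yet inflect differently (tiwabebezani, nazdirenori), so the last vowel is not what conditions the rule; the final letter is.
"makzimip" ends in -p. The stems ending in -p (munzip → munzipim, vepop → vepopim) add -im.
The other patterns: stems ending in -z add ti- … -ani around the stem; stems ending in -n add -ori.
So makzimip → makzimipim.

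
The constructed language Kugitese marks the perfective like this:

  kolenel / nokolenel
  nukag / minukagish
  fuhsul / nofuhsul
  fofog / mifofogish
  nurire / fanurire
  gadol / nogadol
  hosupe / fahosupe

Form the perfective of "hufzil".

nohufzil

fofog and gadol both have last vowel 'o' yet inflect differently (mifofogish, nogadol), so the last vowel is not what conditions the rule; the final letter is.
"hufzil" ends in -l. The stems ending in -l (kolenel → nokolenel, fuhsul → nofuhsul, gadol → nogadol) add the prefix no-.
The other patterns: stems ending in -g add mi- … -ish around the stem; stems ending in -e add the prefix fa-.
So hufzil → nohufzil.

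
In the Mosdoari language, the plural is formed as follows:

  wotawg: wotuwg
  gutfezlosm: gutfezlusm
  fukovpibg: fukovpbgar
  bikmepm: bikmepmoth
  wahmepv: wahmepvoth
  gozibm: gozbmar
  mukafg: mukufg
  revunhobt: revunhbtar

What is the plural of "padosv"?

padusv

gozibm and bikmepm both end in -m yet inflect differently (gozbmar, bikmepmoth), so the final letter is not what conditions the rule; the second-to-last letter is.
"padosv" has second-to-last letter 's'. The one such stem in the data (gutfezlosm → gutfezlusm) changes the last vowel to 'u' (as do mukafg, wotawg), so the same rule applies.
The other patterns: stems whose second-to-last letter is 'b' delete the last vowel and add -ar; stems whose second-to-last letter is 'p' add -oth.
So padosv → padusv.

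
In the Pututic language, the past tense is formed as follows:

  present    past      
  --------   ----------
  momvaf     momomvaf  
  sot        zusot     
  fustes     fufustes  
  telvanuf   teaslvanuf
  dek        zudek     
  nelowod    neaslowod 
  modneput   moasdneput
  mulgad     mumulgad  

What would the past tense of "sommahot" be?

soasmmahot

sot and modneput both end in -t yet inflect differently (zusot, moasdneput), so the final letter is not what conditions the rule; the number of vowels is.
"sommahot" has 3 vowels. The stems with 3 vowels (modneput → moasdneput, telvanuf → teaslvanuf, nelowod → neaslowod) insert -as- after the first vowel.
So sommahot → soasmmahot.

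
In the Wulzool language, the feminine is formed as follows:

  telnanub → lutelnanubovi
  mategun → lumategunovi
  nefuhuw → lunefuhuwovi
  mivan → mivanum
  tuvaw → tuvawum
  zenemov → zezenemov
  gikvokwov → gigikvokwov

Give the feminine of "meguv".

"meguv" has last vowel 'u'. The stems whose last vowel is 'u' (telnanub → lutelnanubovi, mategun → lumategunovi, nefuhuw → lunefuhuwovi) add lu- … -ovi around the stem.
So meguv → lumeguvovi.

lumeguvovi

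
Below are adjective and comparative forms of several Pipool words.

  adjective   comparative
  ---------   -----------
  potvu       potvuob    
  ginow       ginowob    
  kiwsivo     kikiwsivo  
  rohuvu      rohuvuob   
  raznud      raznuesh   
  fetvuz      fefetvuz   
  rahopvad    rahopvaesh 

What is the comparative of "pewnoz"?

pepewnoz

raznud and rohuvu both have last vowel 'u' yet inflect differently (raznuesh, rohuvuob), so the last vowel is not what conditions the rule; the final letter is.
"pewnoz" ends in -z. The one such stem in the data (fetvuz → fefetvuz) repeats the first consonant+vowel as a prefix (as does kiwsivo), so the same rule applies.
The other patterns: stems ending in -d drop the final letter and add -esh; stems ending in -u or -w add -ob.
So pewnoz → pepewnoz.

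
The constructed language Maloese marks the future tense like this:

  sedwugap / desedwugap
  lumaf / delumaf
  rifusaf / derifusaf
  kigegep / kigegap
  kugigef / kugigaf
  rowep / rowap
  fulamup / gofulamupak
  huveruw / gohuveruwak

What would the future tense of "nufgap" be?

sedwugap and kigegep both end in -p yet inflect differently (desedwugap, kigegap), so the final letter is not what conditions the rule; the last vowel is.
"nufgap" has last vowel 'a'. The stems whose last vowel is 'a' (sedwugap → desedwugap, lumaf → delumaf, rifusaf → derifusaf) add the prefix de-.
The other patterns: stems whose last vowel is 'e' change the last vowel to 'a'; stems whose last vowel is 'u' add go- … -ak around the stem.
So nufgap → denufgap.

denufgap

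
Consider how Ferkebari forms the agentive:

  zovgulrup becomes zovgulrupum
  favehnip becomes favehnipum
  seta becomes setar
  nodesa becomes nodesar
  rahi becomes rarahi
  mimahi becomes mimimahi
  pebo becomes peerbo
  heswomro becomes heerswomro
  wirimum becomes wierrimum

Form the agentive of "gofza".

gofzar

favehnip and rahi both have last vowel 'i' yet inflect differently (favehnipum, rarahi), so the last vowel is not what conditions the rule; the final letter is.
"gofza" ends in -a. The stems ending in -a (seta → setar, nodesa → nodesar) drop the final letter and add -ar.
So gofza → gofzar.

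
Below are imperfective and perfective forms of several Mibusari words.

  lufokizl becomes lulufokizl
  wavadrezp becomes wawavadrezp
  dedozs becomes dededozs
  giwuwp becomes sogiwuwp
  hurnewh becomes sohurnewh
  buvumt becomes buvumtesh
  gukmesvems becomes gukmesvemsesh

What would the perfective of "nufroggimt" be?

"nufroggimt" has second-to-last letter 'm'. The stems whose second-to-last letter is 'm' (buvumt → buvumtesh, gukmesvems → gukmesvemsesh) add -esh.
The other patterns: stems whose second-to-last letter is 'z' repeat the first consonant+vowel as a prefix; stems whose second-to-last letter is 'w' add the prefix so-.
So nufroggimt → nufroggimtesh.

nufroggimtesh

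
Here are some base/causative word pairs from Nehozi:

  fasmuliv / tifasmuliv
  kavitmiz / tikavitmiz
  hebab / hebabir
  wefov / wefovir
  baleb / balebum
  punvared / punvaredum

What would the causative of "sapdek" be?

sapdekum

fasmuliv and wefov both end in -v yet inflect differently (tifasmuliv, wefovir), so the final letter is not what conditions the rule; the last vowel is.
"sapdek" has last vowel 'e'. The stems whose last vowel is 'e' (baleb → balebum, punvared → punvaredum) add -um.
The other patterns: stems whose last vowel is 'i' add the prefix ti-; stems whose last vowel is 'a' or 'o' add -ir.
So sapdek → sapdekum.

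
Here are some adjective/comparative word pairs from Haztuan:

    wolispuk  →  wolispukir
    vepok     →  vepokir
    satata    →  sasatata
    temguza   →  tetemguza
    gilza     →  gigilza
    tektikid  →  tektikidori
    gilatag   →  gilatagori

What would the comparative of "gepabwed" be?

satata and gilatag both have last vowel 'a' yet inflect differently (sasatata, gilatagori), so the last vowel is not what conditions the rule; the final letter is.
"gepabwed" ends in -d. The one such stem in the data (tektikid → tektikidori) adds -ori, so the same rule applies.
So gepabwed → gepabwedori.

gepabwedori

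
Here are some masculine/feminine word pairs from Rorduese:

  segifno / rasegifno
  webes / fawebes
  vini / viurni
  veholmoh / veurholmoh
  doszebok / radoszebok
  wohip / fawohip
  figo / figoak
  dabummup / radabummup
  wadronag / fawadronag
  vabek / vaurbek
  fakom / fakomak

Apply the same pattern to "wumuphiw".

figo and segifno both end in -o yet inflect differently (figoak, rasegifno), so the final letter is not what conditions the rule; the first letter is.
"wumuphiw" begins with w-. The stems beginning with w- (webes → fawebes, wohip → fawohip, wadronag → fawadronag) add the prefix fa-.
The other patterns: stems beginning with f- add -ak; stems beginning with v- insert -ur- after the first vowel; stems beginning with d- or s- add the prefix ra-.
So wumuphiw → fawumuphiw.

fawumuphiw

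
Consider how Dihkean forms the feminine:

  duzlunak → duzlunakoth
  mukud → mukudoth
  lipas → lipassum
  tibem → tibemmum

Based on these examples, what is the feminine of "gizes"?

gizessum

duzlunak and lipas both have last vowel 'a' yet inflect differently (duzlunakoth, lipassum), so the last vowel is not what conditions the rule; the final letter is.
"gizes" ends in -s. The one such stem in the data (lipas → lipassum) doubles the final consonant and adds -um (as does tibem), so the same rule applies.
The other pattern: stems ending in -d or -k add -oth.
So gizes → gizessum.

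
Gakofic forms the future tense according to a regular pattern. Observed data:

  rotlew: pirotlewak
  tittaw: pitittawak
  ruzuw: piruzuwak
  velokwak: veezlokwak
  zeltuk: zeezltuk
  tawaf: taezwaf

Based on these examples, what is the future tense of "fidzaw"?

pifidzawak

tittaw and velokwak both have last vowel 'a' yet inflect differently (pitittawak, veezlokwak), so the last vowel is not what conditions the rule; the final letter is.
"fidzaw" ends in -w. The stems ending in -w (rotlew → pirotlewak, tittaw → pitittawak, ruzuw → piruzuwak) add pi- … -ak around the stem.
So fidzaw → pifidzawak.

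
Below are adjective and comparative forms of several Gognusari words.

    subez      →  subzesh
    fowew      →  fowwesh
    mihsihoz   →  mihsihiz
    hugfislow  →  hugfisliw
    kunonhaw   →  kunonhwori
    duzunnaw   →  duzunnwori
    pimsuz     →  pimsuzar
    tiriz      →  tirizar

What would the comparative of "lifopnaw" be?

lifopnwori

subez and mihsihoz both end in -z yet inflect differently (subzesh, mihsihiz), so the final letter is not what conditions the rule; the last vowel is.
"lifopnaw" has last vowel 'a'. The stems whose last vowel is 'a' (kunonhaw → kunonhwori, duzunnaw → duzunnwori) delete the last vowel and add -ori.
So lifopnaw → lifopnwori.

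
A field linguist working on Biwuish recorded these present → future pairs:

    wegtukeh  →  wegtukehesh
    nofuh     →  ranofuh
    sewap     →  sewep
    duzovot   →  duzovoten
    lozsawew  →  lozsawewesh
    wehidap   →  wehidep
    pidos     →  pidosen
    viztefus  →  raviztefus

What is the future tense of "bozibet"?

bozibetesh

wegtukeh and nofuh both end in -h yet inflect differently (wegtukehesh, ranofuh), so the final letter is not what conditions the rule; the last vowel is.
"bozibet" has last vowel 'e'. The stems whose last vowel is 'e' (wegtukeh → wegtukehesh, lozsawew → lozsawewesh) add -esh.
The other patterns: stems whose last vowel is 'u' add the prefix ra-; stems whose last vowel is 'a' change the last vowel to 'e'; stems whose last vowel is 'o' add -en.
So bozibet → bozibetesh.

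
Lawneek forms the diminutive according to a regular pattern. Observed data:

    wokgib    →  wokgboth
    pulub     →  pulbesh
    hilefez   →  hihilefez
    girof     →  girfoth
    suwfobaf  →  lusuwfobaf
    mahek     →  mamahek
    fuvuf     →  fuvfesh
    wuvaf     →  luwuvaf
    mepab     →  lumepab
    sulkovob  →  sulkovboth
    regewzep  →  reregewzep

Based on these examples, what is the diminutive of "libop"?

libpoth

"libop" has last vowel 'o'. The stems whose last vowel is 'o' (sulkovob → sulkovboth, girof → girfoth) delete the last vowel and add -oth.
So libop → libpoth.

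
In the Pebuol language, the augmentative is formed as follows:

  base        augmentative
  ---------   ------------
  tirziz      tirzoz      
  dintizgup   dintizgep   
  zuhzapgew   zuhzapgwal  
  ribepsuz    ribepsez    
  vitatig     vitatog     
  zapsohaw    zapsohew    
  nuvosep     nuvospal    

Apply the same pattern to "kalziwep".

nuvosep and dintizgup both end in -p yet inflect differently (nuvospal, dintizgep), so the final letter is not what conditions the rule; the last vowel is.
"kalziwep" has last vowel 'e'. The stems whose last vowel is 'e' (nuvosep → nuvospal, zuhzapgew → zuhzapgwal) delete the last vowel and add -al.
The other patterns: stems whose last vowel is 'i' change the last vowel to 'o'; stems whose last vowel is 'a' or 'u' change the last vowel to 'e'.
So kalziwep → kalziwpal.

kalziwpal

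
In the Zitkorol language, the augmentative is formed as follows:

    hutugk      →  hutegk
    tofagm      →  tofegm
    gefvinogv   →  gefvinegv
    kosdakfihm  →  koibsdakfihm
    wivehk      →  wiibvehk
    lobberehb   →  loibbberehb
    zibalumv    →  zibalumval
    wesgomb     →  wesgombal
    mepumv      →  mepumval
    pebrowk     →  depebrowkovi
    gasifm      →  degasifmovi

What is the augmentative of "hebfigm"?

hebfegm

"hebfigm" has second-to-last letter 'g'. The stems whose second-to-last letter is 'g' (hutugk → hutegk, tofagm → tofegm, gefvinogv → gefvinegv) change the last vowel to 'e'.
The other patterns: stems whose second-to-last letter is 'h' insert -ib- after the first vowel; stems whose second-to-last letter is 'm' add -al; stems whose second-to-last letter is 'f' or 'w' add de- … -ovi around the stem.
So hebfigm → hebfegm.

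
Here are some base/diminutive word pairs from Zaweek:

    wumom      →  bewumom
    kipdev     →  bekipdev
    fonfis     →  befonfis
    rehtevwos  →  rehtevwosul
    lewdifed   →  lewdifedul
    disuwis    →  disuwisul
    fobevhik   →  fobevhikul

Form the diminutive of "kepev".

bekepev

fonfis and rehtevwos both end in -s yet inflect differently (befonfis, rehtevwosul), so the final letter is not what conditions the rule; the number of vowels is.
"kepev" has 2 vowels. The stems with 2 vowels (wumom → bewumom, kipdev → bekipdev, fonfis → befonfis) add the prefix be-.
The other pattern: stems with 3 vowels add -ul.
So kepev → bekepev.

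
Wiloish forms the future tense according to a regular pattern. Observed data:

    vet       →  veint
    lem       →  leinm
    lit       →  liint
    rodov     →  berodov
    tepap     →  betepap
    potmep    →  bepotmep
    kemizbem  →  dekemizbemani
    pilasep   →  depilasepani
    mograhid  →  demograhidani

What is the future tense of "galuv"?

"galuv" has 2 vowels. The stems with 2 vowels (rodov → berodov, tepap → betepap, potmep → bepotmep) add the prefix be-.
The other patterns: stems with 1 vowel insert -in- after the first vowel; stems with 3 vowels add de- … -ani around the stem.
So galuv → begaluv.

begaluv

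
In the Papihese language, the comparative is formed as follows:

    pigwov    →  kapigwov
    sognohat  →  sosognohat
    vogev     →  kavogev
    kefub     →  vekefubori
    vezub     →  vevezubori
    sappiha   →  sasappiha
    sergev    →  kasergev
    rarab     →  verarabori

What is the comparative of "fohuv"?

kafohuv

rarab and sappiha both have last vowel 'a' yet inflect differently (verarabori, sasappiha), so the last vowel is not what conditions the rule; the final letter is.
"fohuv" ends in -v. The stems ending in -v (sergev → kasergev, vogev → kavogev, pigwov → kapigwov) add the prefix ka-.
The other patterns: stems ending in -b add ve- … -ori around the stem; stems ending in -a or -t repeat the first consonant+vowel as a prefix.
So fohuv → kafohuv.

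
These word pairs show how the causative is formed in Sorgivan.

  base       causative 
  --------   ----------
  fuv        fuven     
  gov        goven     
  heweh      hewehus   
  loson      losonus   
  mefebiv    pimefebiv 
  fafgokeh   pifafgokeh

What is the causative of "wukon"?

wukonus

fuv and mefebiv both end in -v yet inflect differently (fuven, pimefebiv), so the final letter is not what conditions the rule; the number of vowels is.
"wukon" has 2 vowels. The stems with 2 vowels (heweh → hewehus, loson → losonus) add -us.
The other patterns: stems with 1 vowel add -en; stems with 3 vowels add the prefix pi-.
So wukon → wukonus.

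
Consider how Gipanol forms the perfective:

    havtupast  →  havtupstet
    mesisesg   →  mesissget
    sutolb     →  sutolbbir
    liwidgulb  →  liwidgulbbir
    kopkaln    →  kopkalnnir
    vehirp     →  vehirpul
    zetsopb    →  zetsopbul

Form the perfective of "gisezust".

gisezstet

"gisezust" has second-to-last letter 's'. The stems whose second-to-last letter is 's' (havtupast → havtupstet, mesisesg → mesissget) delete the last vowel and add -et.
So gisezust → gisezstet.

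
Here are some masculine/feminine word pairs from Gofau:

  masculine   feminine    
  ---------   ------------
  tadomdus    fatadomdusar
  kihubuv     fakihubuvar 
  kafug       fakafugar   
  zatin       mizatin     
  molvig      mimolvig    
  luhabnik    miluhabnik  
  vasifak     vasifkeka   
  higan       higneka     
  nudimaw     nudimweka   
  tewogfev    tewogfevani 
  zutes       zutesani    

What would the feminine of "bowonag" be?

bowongeka

"bowonag" has last vowel 'a'. The stems whose last vowel is 'a' (vasifak → vasifkeka, higan → higneka, nudimaw → nudimweka) delete the last vowel and add -eka.
The other patterns: stems whose last vowel is 'u' add fa- … -ar around the stem; stems whose last vowel is 'i' add the prefix mi-; stems whose last vowel is 'e' add -ani.
So bowonag → bowongeka.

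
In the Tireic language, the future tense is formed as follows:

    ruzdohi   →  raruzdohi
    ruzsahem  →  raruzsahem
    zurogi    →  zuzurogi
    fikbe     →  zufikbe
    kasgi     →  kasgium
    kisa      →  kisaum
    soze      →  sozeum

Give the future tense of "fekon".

zufekon

"fekon" begins with f-. The one such stem in the data (fikbe → zufikbe) adds the prefix zu-, so the same rule applies.
The other patterns: stems beginning with r- add the prefix ra-; stems beginning with k- or s- add -um.
So fekon → zufekon.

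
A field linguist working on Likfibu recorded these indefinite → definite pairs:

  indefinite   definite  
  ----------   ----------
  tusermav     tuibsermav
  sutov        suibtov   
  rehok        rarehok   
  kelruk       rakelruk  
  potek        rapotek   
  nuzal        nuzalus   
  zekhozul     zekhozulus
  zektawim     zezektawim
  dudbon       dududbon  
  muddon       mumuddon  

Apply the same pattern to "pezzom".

sutov and rehok both have last vowel 'o' yet inflect differently (suibtov, rarehok), so the last vowel is not what conditions the rule; the final letter is.
"pezzom" ends in -m. The one such stem in the data (zektawim → zezektawim) repeats the first consonant+vowel as a prefix (as do dudbon, muddon), so the same rule applies.
The other patterns: stems ending in -v insert -ib- after the first vowel; stems ending in -k add the prefix ra-; stems ending in -l add -us.
So pezzom → pepezzom.

pepezzom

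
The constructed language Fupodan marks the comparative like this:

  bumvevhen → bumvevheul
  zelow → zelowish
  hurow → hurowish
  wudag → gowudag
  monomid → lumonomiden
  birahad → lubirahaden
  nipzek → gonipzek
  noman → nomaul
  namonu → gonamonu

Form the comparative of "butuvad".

birahad and noman both have last vowel 'a' yet inflect differently (lubirahaden, nomaul), so the last vowel is not what conditions the rule; the final letter is.
"butuvad" ends in -d. The stems ending in -d (birahad → lubirahaden, monomid → lumonomiden) add lu- … -en around the stem.
So butuvad → lubutuvaden.

lubutuvaden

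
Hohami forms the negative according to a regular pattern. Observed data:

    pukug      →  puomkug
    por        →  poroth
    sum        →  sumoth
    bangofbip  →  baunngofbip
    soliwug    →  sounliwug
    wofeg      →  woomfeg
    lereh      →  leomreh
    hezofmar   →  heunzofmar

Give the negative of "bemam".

por and hezofmar both end in -r yet inflect differently (poroth, heunzofmar), so the final letter is not what conditions the rule; the number of vowels is.
"bemam" has 2 vowels. The stems with 2 vowels (pukug → puomkug, lereh → leomreh, wofeg → woomfeg) insert -om- after the first vowel.
The other patterns: stems with 1 vowel add -oth; stems with 3 vowels insert -un- after the first vowel.
So bemam → beommam.

beommam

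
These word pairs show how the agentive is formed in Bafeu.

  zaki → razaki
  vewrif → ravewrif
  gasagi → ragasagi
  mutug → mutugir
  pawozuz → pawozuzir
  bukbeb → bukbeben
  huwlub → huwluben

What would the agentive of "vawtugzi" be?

ravawtugzi

mutug and huwlub both have last vowel 'u' yet inflect differently (mutugir, huwluben), so the last vowel is not what conditions the rule; the final letter is.
"vawtugzi" ends in -i. The stems ending in -i (zaki → razaki, gasagi → ragasagi) add the prefix ra-.
The other patterns: stems ending in -g or -z add -ir; stems ending in -b add -en.
So vawtugzi → ravawtugzi.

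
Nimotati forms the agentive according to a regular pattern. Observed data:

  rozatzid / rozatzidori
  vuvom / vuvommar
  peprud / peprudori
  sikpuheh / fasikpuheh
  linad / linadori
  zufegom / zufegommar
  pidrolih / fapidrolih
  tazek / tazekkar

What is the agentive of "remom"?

pidrolih and rozatzid both have last vowel 'i' yet inflect differently (fapidrolih, rozatzidori), so the last vowel is not what conditions the rule; the final letter is.
"remom" ends in -m. The stems ending in -m (vuvom → vuvommar, zufegom → zufegommar) double the final consonant and add -ar.
The other patterns: stems ending in -h add the prefix fa-; stems ending in -d add -ori.
So remom → remommar.

remommar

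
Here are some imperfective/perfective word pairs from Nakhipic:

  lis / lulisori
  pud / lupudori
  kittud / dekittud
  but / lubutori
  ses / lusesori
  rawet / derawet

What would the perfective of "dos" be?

"dos" has 1 vowel. The stems with 1 vowel (ses → lusesori, pud → lupudori, but → lubutori) add lu- … -ori around the stem.
So dos → ludosori.

ludosori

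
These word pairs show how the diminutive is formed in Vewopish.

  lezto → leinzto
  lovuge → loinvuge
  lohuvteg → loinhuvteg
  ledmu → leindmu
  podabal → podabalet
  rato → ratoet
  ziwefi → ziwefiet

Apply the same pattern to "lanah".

lainnah

"lanah" begins with l-. The stems beginning with l- (lezto → leinzto, lovuge → loinvuge, lohuvteg → loinhuvteg) insert -in- after the first vowel.
The other pattern: stems beginning with p-, r- or z- add -et.
So lanah → lainnah.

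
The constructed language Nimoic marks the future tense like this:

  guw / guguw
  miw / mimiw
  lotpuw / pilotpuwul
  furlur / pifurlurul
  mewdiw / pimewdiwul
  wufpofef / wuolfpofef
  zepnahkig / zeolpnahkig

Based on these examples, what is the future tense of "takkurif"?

"takkurif" has 3 vowels. The stems with 3 vowels (wufpofef → wuolfpofef, zepnahkig → zeolpnahkig) insert -ol- after the first vowel.
The other patterns: stems with 1 vowel repeat the first consonant+vowel as a prefix; stems with 2 vowels add pi- … -ul around the stem.
So takkurif → taolkkurif.

taolkkurif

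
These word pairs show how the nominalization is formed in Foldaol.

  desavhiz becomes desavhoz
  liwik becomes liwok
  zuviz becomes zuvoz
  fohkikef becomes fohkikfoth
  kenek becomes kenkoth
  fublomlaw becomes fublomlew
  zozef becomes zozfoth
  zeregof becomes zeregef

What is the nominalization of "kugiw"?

kenek and liwik both end in -k yet inflect differently (kenkoth, liwok), so the final letter is not what conditions the rule; the last vowel is.
"kugiw" has last vowel 'i'. The stems whose last vowel is 'i' (liwik → liwok, desavhiz → desavhoz, zuviz → zuvoz) change the last vowel to 'o'.
The other patterns: stems whose last vowel is 'e' delete the last vowel and add -oth; stems whose last vowel is 'a' or 'o' change the last vowel to 'e'.
So kugiw → kugow.

kugow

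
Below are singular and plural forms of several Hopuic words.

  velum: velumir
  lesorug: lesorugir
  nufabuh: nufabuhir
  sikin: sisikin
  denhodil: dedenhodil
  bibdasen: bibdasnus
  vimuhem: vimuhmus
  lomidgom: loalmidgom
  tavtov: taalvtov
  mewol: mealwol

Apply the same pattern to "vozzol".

"vozzol" has last vowel 'o'. The stems whose last vowel is 'o' (lomidgom → loalmidgom, tavtov → taalvtov, mewol → mealwol) insert -al- after the first vowel.
So vozzol → voalzzol.

voalzzol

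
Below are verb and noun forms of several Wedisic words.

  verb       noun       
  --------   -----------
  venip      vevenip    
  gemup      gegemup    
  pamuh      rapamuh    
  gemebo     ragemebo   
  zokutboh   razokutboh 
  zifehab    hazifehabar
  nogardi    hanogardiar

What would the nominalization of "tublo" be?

gemup and pamuh both have last vowel 'u' yet inflect differently (gegemup, rapamuh), so the last vowel is not what conditions the rule; the final letter is.
"tublo" ends in -o. The one such stem in the data (gemebo → ragemebo) adds the prefix ra-, so the same rule applies.
The other patterns: stems ending in -p repeat the first consonant+vowel as a prefix; stems ending in -b or -i add ha- … -ar around the stem.
So tublo → ratublo.

ratublo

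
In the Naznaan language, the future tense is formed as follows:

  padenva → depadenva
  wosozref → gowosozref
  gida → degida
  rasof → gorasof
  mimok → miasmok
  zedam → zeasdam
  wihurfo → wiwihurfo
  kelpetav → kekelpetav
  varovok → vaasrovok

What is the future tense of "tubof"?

"tubof" ends in -f. The stems ending in -f (wosozref → gowosozref, rasof → gorasof) add the prefix go-.
So tubof → gotubof.

gotubof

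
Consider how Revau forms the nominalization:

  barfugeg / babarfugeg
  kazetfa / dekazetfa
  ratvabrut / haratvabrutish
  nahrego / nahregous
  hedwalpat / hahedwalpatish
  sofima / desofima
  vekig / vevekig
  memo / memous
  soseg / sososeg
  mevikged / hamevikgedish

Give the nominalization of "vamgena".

kazetfa and hedwalpat both have last vowel 'a' yet inflect differently (dekazetfa, hahedwalpatish), so the last vowel is not what conditions the rule; the final letter is.
"vamgena" ends in -a. The stems ending in -a (kazetfa → dekazetfa, sofima → desofima) add the prefix de-.
The other patterns: stems ending in -g repeat the first consonant+vowel as a prefix; stems ending in -o add -us; stems ending in -d or -t add ha- … -ish around the stem.
So vamgena → devamgena.

devamgena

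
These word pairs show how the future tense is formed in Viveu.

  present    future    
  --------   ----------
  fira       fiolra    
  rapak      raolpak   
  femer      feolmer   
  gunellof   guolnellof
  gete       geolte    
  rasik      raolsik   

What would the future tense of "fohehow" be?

foolhehow

Every pair shown (fira → fiolra, rapak → raolpak, femer → feolmer, …) follows the same rule: insert -ol- after the first vowel.
So fohehow → foolhehow.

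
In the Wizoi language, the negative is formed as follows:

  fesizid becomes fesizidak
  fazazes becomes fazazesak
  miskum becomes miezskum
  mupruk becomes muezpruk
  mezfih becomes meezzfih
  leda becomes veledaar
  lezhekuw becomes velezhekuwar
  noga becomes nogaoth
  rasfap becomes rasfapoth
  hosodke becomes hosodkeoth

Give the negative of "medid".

"medid" begins with m-. The stems beginning with m- (miskum → miezskum, mupruk → muezpruk, mezfih → meezzfih) insert -ez- after the first vowel.
The other patterns: stems beginning with f- add -ak; stems beginning with l- add ve- … -ar around the stem; stems beginning with h-, n- or r- add -oth.
So medid → meezdid.

meezdid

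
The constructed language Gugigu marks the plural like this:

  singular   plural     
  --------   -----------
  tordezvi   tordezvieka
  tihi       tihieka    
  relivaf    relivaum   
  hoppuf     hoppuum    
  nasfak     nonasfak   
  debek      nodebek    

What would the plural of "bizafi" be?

bizafieka

relivaf and nasfak both have last vowel 'a' yet inflect differently (relivaum, nonasfak), so the last vowel is not what conditions the rule; the final letter is.
"bizafi" ends in -i. The stems ending in -i (tordezvi → tordezvieka, tihi → tihieka) add -eka.
The other patterns: stems ending in -f drop the final letter and add -um; stems ending in -k add the prefix no-.
So bizafi → bizafieka.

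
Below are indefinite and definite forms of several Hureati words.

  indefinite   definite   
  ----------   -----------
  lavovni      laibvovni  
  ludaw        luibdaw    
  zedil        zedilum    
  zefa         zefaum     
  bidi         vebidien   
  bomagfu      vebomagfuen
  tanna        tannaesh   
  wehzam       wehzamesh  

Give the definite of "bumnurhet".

lavovni and bidi both end in -i yet inflect differently (laibvovni, vebidien), so the final letter is not what conditions the rule; the first letter is.
"bumnurhet" begins with b-. The stems beginning with b- (bidi → vebidien, bomagfu → vebomagfuen) add ve- … -en around the stem.
So bumnurhet → vebumnurheten.

vebumnurheten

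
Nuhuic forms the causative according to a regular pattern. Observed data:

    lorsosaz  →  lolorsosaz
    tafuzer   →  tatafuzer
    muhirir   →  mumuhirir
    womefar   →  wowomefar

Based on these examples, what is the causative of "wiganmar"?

Every pair shown (lorsosaz → lolorsosaz, tafuzer → tatafuzer, muhirir → mumuhirir, …) follows the same rule: repeat the first consonant+vowel as a prefix.
So wiganmar → wiwiganmar.

wiwiganmar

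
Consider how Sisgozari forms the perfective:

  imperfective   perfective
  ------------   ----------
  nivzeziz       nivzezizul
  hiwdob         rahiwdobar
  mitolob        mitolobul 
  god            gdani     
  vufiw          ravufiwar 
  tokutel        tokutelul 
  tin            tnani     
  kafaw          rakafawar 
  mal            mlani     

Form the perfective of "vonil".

"vonil" has 2 vowels. The stems with 2 vowels (kafaw → rakafawar, hiwdob → rahiwdobar, vufiw → ravufiwar) add ra- … -ar around the stem.
The other patterns: stems with 1 vowel delete the last vowel and add -ani; stems with 3 vowels add -ul.
So vonil → ravonilar.

ravonilar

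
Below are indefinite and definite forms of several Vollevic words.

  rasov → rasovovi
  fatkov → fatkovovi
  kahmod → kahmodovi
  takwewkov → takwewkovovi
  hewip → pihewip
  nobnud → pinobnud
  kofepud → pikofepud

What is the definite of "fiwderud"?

pifiwderud

kahmod and nobnud both end in -d yet inflect differently (kahmodovi, pinobnud), so the final letter is not what conditions the rule; the last vowel is.
"fiwderud" has last vowel 'u'. The stems whose last vowel is 'u' (nobnud → pinobnud, kofepud → pikofepud) add the prefix pi-.
So fiwderud → pifiwderud.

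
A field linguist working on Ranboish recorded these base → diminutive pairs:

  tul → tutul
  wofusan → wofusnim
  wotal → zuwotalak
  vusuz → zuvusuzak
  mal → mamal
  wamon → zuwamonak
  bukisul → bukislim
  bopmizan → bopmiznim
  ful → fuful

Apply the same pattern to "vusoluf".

ful and wotal both end in -l yet inflect differently (fuful, zuwotalak), so the final letter is not what conditions the rule; the number of vowels is.
"vusoluf" has 3 vowels. The stems with 3 vowels (bopmizan → bopmiznim, wofusan → wofusnim, bukisul → bukislim) delete the last vowel and add -im.
The other patterns: stems with 1 vowel repeat the first consonant+vowel as a prefix; stems with 2 vowels add zu- … -ak around the stem.
So vusoluf → vusolfim.

vusolfim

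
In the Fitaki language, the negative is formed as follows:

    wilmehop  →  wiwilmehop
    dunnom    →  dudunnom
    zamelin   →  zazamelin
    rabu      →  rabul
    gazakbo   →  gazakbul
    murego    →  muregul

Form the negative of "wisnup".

wiwisnup

wilmehop and gazakbo both have last vowel 'o' yet inflect differently (wiwilmehop, gazakbul), so the last vowel is not what conditions the rule; whether the stem ends in a vowel or a consonant is.
"wisnup" ends in a consonant. The stems ending in a consonant (wilmehop → wiwilmehop, dunnom → dudunnom, zamelin → zazamelin) repeat the first consonant+vowel as a prefix.
So wisnup → wiwisnup.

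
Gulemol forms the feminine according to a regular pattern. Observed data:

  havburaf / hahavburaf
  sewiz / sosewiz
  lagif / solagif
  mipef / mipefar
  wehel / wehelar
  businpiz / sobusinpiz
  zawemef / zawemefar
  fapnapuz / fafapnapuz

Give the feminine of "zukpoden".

zukpodenar

zawemef and lagif both end in -f yet inflect differently (zawemefar, solagif), so the final letter is not what conditions the rule; the last vowel is.
"zukpoden" has last vowel 'e'. The stems whose last vowel is 'e' (zawemef → zawemefar, mipef → mipefar, wehel → wehelar) add -ar.
So zukpoden → zukpodenar.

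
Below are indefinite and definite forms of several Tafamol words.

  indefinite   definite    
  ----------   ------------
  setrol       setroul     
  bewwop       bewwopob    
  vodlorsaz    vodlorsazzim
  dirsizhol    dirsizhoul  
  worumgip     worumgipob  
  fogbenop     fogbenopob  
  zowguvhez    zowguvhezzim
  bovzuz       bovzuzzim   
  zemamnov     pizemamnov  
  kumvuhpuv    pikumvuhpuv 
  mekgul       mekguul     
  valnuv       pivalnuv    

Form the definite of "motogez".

"motogez" ends in -z. The stems ending in -z (zowguvhez → zowguvhezzim, bovzuz → bovzuzzim, vodlorsaz → vodlorsazzim) double the final consonant and add -im.
The other patterns: stems ending in -v add the prefix pi-; stems ending in -l drop the final letter and add -ul; stems ending in -p add -ob.
So motogez → motogezzim.

motogezzim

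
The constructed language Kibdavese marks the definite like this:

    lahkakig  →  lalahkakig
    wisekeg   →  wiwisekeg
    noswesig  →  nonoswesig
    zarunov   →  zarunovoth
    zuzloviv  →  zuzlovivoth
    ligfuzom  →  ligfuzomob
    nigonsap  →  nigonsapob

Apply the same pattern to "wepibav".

wepibavoth

"wepibav" ends in -v. The stems ending in -v (zarunov → zarunovoth, zuzloviv → zuzlovivoth) add -oth.
The other patterns: stems ending in -g repeat the first consonant+vowel as a prefix; stems ending in -m or -p add -ob.
So wepibav → wepibavoth.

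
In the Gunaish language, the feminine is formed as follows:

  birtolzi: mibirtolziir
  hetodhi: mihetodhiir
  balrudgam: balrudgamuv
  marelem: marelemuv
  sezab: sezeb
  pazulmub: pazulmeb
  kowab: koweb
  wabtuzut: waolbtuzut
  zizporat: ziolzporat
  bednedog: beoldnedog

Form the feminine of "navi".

balrudgam and sezab both have last vowel 'a' yet inflect differently (balrudgamuv, sezeb), so the last vowel is not what conditions the rule; the final letter is.
"navi" ends in -i. The stems ending in -i (birtolzi → mibirtolziir, hetodhi → mihetodhiir) add mi- … -ir around the stem.
So navi → minaviir.

minaviir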